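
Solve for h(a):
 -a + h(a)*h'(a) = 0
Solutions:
 h(a) = -sqrt(C1 + a^2)
 h(a) = sqrt(C1 + a^2)


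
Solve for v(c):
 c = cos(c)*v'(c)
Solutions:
 v(c) = C1 + Integral(c/cos(c), c)


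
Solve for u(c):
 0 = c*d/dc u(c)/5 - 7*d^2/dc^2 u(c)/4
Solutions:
 u(c) = C1 + C2*erfi(sqrt(70)*c/35)


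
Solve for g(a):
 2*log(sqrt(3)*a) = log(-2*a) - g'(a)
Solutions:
 g(a) = C1 - a*log(a) + a*(-log(3) + log(2) + 1 + I*pi)


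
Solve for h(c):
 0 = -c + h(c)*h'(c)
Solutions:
 h(c) = -sqrt(C1 + c^2)
 h(c) = sqrt(C1 + c^2)


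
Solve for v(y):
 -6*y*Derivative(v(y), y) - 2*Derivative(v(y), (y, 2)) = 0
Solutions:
 v(y) = C1 + C2*erf(sqrt(6)*y/2)


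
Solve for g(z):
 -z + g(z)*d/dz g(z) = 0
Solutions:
 g(z) = -sqrt(C1 + z^2)
 g(z) = sqrt(C1 + z^2)


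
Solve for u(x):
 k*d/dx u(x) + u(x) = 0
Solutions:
 u(x) = C1*exp(-x/k)


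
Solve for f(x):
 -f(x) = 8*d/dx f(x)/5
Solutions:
 f(x) = C1*exp(-5*x/8)


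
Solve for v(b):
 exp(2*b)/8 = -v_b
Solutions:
 v(b) = C1 - exp(2*b)/16


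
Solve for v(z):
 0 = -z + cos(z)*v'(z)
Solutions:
 v(z) = C1 + Integral(z/cos(z), z)


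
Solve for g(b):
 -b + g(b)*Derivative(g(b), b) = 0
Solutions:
 g(b) = -sqrt(C1 + b^2)
 g(b) = sqrt(C1 + b^2)


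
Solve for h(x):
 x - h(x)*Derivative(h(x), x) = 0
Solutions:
 h(x) = -sqrt(C1 + x^2)
 h(x) = sqrt(C1 + x^2)


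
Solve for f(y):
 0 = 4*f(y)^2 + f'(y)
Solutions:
 f(y) = 1/(C1 + 4*y)


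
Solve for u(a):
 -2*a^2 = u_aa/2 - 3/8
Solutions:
 u(a) = C1 + C2*a - a^4/3 + 3*a^2/8


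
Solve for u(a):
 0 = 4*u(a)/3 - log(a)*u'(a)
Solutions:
 u(a) = C1*exp(4*li(a)/3)


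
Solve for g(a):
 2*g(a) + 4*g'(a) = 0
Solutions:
 g(a) = C1*exp(-a/2)


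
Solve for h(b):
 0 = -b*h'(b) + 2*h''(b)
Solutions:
 h(b) = C1 + C2*erfi(b/2)


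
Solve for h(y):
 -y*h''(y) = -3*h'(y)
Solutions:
 h(y) = C1 + C2*y^4


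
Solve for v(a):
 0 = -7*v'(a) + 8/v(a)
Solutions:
 v(a) = -sqrt(C1 + 112*a)/7
 v(a) = sqrt(C1 + 112*a)/7


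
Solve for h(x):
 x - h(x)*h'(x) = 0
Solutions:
 h(x) = -sqrt(C1 + x^2)
 h(x) = sqrt(C1 + x^2)


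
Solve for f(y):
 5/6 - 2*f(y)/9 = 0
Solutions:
 f(y) = 15/4


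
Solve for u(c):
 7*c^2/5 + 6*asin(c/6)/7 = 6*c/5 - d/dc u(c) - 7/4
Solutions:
 u(c) = C1 - 7*c^3/15 + 3*c^2/5 - 6*c*asin(c/6)/7 - 7*c/4 - 6*sqrt(36 - c^2)/7


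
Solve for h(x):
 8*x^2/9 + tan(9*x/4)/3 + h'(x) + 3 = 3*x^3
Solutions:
 h(x) = C1 + 3*x^4/4 - 8*x^3/27 - 3*x + 4*log(cos(9*x/4))/27


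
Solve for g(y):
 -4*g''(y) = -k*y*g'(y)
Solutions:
 g(y) = Piecewise((-sqrt(2)*sqrt(pi)*C1*erf(sqrt(2)*y*sqrt(-k)/4)/sqrt(-k) - C2, (k > 0) | (k < 0)), (-C1*y - C2, True))


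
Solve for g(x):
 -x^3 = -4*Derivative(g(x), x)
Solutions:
 g(x) = C1 + x^4/16


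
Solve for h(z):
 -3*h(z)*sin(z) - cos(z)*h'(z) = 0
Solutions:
 h(z) = C1*cos(z)^3


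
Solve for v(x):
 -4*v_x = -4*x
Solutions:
 v(x) = C1 + x^2/2


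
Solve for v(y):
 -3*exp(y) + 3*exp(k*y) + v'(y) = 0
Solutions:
 v(y) = C1 + 3*exp(y) - 3*exp(k*y)/k


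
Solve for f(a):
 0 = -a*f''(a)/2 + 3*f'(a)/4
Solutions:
 f(a) = C1 + C2*a^(5/2)


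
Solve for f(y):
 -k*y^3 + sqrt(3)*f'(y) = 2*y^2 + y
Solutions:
 f(y) = C1 + sqrt(3)*k*y^4/12 + 2*sqrt(3)*y^3/9 + sqrt(3)*y^2/6


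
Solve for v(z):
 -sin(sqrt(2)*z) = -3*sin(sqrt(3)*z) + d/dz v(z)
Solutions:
 v(z) = C1 + sqrt(2)*cos(sqrt(2)*z)/2 - sqrt(3)*cos(sqrt(3)*z)


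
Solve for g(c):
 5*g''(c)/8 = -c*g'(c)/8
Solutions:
 g(c) = C1 + C2*erf(sqrt(10)*c/10)


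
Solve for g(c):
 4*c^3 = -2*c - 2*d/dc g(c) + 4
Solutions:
 g(c) = C1 - c^4/2 - c^2/2 + 2*c


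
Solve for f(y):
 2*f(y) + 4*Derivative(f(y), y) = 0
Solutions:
 f(y) = C1*exp(-y/2)


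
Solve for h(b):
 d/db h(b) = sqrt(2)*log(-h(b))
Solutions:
 -li(-h(b)) = C1 + sqrt(2)*b


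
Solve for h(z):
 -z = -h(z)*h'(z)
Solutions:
 h(z) = -sqrt(C1 + z^2)
 h(z) = sqrt(C1 + z^2)


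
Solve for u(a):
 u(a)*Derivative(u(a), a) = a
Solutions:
 u(a) = -sqrt(C1 + a^2)
 u(a) = sqrt(C1 + a^2)


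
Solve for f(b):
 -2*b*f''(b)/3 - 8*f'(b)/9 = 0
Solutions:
 f(b) = C1 + C2/b^(1/3)


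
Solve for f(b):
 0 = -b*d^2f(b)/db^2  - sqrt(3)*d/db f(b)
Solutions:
 f(b) = C1 + C2*b^(1 - sqrt(3))


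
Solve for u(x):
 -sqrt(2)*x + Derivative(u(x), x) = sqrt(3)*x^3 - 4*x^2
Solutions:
 u(x) = C1 + sqrt(3)*x^4/4 - 4*x^3/3 + sqrt(2)*x^2/2


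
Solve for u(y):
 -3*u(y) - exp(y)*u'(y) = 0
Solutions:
 u(y) = C1*exp(3*exp(-y))


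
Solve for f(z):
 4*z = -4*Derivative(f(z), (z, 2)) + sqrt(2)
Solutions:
 f(z) = C1 + C2*z - z^3/6 + sqrt(2)*z^2/8


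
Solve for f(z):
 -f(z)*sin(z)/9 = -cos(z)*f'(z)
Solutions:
 f(z) = C1/cos(z)^(1/9)


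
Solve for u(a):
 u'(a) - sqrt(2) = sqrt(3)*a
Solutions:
 u(a) = C1 + sqrt(3)*a^2/2 + sqrt(2)*a


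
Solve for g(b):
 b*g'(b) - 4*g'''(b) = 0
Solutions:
 g(b) = C1 + Integral(C2*airyai(2^(1/3)*b/2) + C3*airybi(2^(1/3)*b/2), b)


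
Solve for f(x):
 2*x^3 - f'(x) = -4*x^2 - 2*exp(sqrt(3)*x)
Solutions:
 f(x) = C1 + x^4/2 + 4*x^3/3 + 2*sqrt(3)*exp(sqrt(3)*x)/3


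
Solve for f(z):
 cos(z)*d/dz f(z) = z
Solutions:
 f(z) = C1 + Integral(z/cos(z), z)


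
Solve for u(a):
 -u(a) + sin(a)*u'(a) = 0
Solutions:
 u(a) = C1*sqrt(cos(a) - 1)/sqrt(cos(a) + 1)


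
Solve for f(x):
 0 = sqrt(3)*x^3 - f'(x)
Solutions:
 f(x) = C1 + sqrt(3)*x^4/4


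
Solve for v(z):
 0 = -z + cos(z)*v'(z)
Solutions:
 v(z) = C1 + Integral(z/cos(z), z)


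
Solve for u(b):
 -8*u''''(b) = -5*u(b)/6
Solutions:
 u(b) = C1*exp(-3^(3/4)*5^(1/4)*b/6) + C2*exp(3^(3/4)*5^(1/4)*b/6) + C3*sin(3^(3/4)*5^(1/4)*b/6) + C4*cos(3^(3/4)*5^(1/4)*b/6)


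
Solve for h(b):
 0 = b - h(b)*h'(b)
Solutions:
 h(b) = -sqrt(C1 + b^2)
 h(b) = sqrt(C1 + b^2)


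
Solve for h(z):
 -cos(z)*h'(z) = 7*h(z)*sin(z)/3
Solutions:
 h(z) = C1*cos(z)^(7/3)


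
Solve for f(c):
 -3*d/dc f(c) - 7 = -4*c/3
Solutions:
 f(c) = C1 + 2*c^2/9 - 7*c/3


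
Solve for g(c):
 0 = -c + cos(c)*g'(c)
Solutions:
 g(c) = C1 + Integral(c/cos(c), c)


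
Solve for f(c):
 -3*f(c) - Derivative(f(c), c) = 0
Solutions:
 f(c) = C1*exp(-3*c)


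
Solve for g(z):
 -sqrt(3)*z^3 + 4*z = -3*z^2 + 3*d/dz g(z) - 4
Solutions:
 g(z) = C1 - sqrt(3)*z^4/12 + z^3/3 + 2*z^2/3 + 4*z/3


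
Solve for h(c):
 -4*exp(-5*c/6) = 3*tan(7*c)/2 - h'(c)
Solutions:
 h(c) = C1 + 3*log(tan(7*c)^2 + 1)/28 - 24*exp(-5*c/6)/5


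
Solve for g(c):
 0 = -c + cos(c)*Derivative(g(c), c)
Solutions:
 g(c) = C1 + Integral(c/cos(c), c)


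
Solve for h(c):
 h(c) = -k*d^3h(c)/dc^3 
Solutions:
 h(c) = C1*exp(c*(-1/k)^(1/3)) + C2*exp(c*(-1/k)^(1/3)*(-1 + sqrt(3)*I)/2) + C3*exp(-c*(-1/k)^(1/3)*(1 + sqrt(3)*I)/2)


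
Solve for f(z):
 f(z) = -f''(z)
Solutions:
 f(z) = C1*sin(z) + C2*cos(z)


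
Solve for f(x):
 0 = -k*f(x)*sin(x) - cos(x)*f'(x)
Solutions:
 f(x) = C1*exp(k*log(cos(x)))


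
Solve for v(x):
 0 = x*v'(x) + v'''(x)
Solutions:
 v(x) = C1 + Integral(C2*airyai(-x) + C3*airybi(-x), x)


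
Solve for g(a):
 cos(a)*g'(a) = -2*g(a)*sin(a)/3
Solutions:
 g(a) = C1*cos(a)^(2/3)


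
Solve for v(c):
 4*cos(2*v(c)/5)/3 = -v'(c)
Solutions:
 4*c/3 - 5*log(sin(2*v(c)/5) - 1)/4 + 5*log(sin(2*v(c)/5) + 1)/4 = C1


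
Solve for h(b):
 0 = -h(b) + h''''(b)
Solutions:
 h(b) = C1*exp(-b) + C2*exp(b) + C3*sin(b) + C4*cos(b)


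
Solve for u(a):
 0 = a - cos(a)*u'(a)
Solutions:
 u(a) = C1 + Integral(a/cos(a), a)


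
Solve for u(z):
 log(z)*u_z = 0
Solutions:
 u(z) = C1


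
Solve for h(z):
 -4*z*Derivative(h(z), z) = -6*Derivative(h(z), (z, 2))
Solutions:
 h(z) = C1 + C2*erfi(sqrt(3)*z/3)


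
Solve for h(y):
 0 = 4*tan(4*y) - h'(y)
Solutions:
 h(y) = C1 - log(cos(4*y))


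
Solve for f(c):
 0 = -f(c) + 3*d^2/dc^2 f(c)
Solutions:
 f(c) = C1*exp(-sqrt(3)*c/3) + C2*exp(sqrt(3)*c/3)


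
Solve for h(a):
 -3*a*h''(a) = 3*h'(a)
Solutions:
 h(a) = C1 + C2*log(a)


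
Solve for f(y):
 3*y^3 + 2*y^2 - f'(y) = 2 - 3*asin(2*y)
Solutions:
 f(y) = C1 + 3*y^4/4 + 2*y^3/3 + 3*y*asin(2*y) - 2*y + 3*sqrt(1 - 4*y^2)/2


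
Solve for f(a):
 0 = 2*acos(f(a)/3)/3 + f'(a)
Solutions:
 Integral(1/acos(_y/3), (_y, f(a))) = C1 - 2*a/3


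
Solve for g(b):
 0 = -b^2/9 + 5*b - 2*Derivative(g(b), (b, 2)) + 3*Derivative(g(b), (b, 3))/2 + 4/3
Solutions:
 g(b) = C1 + C2*b + C3*exp(4*b/3) - b^4/216 + 29*b^3/72 + 119*b^2/96


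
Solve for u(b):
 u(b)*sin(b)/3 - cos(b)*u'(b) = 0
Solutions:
 u(b) = C1/cos(b)^(1/3)


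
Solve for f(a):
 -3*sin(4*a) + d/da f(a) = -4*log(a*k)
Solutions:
 f(a) = C1 - 4*a*log(a*k) + 4*a - 3*cos(4*a)/4


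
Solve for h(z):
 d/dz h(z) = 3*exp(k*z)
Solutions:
 h(z) = C1 + 3*exp(k*z)/k


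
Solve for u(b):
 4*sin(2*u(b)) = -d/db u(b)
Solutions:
 u(b) = pi - acos((-C1 - exp(16*b))/(C1 - exp(16*b)))/2
 u(b) = acos((-C1 - exp(16*b))/(C1 - exp(16*b)))/2


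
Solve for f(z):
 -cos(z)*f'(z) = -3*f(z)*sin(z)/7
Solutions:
 f(z) = C1/cos(z)^(3/7)


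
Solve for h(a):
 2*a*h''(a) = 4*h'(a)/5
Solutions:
 h(a) = C1 + C2*a^(7/5)


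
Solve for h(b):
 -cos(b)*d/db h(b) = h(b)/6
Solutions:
 h(b) = C1*(sin(b) - 1)^(1/12)/(sin(b) + 1)^(1/12)


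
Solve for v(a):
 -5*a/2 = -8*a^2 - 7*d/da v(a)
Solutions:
 v(a) = C1 - 8*a^3/21 + 5*a^2/28


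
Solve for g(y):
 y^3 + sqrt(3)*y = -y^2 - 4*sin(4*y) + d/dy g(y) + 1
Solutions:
 g(y) = C1 + y^4/4 + y^3/3 + sqrt(3)*y^2/2 - y - cos(4*y)


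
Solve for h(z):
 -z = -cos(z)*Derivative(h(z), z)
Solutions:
 h(z) = C1 + Integral(z/cos(z), z)


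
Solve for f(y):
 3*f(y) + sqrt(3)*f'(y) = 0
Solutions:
 f(y) = C1*exp(-sqrt(3)*y)


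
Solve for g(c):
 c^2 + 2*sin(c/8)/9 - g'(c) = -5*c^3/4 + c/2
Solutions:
 g(c) = C1 + 5*c^4/16 + c^3/3 - c^2/4 - 16*cos(c/8)/9


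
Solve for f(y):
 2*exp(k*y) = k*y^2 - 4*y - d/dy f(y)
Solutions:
 f(y) = C1 + k*y^3/3 - 2*y^2 - 2*exp(k*y)/k


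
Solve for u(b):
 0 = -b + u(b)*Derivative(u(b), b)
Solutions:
 u(b) = -sqrt(C1 + b^2)
 u(b) = sqrt(C1 + b^2)


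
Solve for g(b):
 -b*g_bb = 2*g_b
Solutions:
 g(b) = C1 + C2/b


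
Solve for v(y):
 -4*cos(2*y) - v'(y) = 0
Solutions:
 v(y) = C1 - 2*sin(2*y)


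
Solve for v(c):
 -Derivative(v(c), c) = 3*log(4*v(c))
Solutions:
 Integral(1/(log(_y) + 2*log(2)), (_y, v(c)))/3 = C1 - c


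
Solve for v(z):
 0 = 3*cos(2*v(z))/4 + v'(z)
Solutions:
 v(z) = -asin((C1 + exp(3*z))/(C1 - exp(3*z)))/2 + pi/2
 v(z) = asin((C1 + exp(3*z))/(C1 - exp(3*z)))/2


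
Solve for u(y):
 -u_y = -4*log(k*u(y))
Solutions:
 li(k*u(y))/k = C1 + 4*y


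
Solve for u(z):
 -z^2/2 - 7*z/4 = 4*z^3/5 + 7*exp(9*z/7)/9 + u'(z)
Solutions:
 u(z) = C1 - z^4/5 - z^3/6 - 7*z^2/8 - 49*exp(9*z/7)/81


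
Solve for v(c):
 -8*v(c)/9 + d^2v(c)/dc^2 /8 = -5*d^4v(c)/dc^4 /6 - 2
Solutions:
 v(c) = C1*exp(-sqrt(30)*c*sqrt(-9 + sqrt(15441))/60) + C2*exp(sqrt(30)*c*sqrt(-9 + sqrt(15441))/60) + C3*sin(sqrt(30)*c*sqrt(9 + sqrt(15441))/60) + C4*cos(sqrt(30)*c*sqrt(9 + sqrt(15441))/60) + 9/4


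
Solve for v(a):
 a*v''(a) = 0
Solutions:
 v(a) = C1 + C2*a


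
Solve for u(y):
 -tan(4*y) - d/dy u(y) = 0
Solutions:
 u(y) = C1 + log(cos(4*y))/4


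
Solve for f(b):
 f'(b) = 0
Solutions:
 f(b) = C1


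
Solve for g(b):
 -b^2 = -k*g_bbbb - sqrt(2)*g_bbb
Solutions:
 g(b) = C1 + C2*b + C3*b^2 + C4*exp(-sqrt(2)*b/k) + sqrt(2)*b^5/120 - b^4*k/24 + sqrt(2)*b^3*k^2/12


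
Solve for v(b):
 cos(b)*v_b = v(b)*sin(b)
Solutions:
 v(b) = C1/cos(b)


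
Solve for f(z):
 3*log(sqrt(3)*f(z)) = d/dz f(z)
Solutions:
 -2*Integral(1/(2*log(_y) + log(3)), (_y, f(z)))/3 = C1 - z


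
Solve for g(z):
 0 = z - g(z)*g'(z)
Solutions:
 g(z) = -sqrt(C1 + z^2)
 g(z) = sqrt(C1 + z^2)


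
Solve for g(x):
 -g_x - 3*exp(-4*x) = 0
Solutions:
 g(x) = C1 + 3*exp(-4*x)/4


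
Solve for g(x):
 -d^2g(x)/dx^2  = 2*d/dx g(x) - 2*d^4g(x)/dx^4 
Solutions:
 g(x) = C1 + C2*exp(-6^(1/3)*x*(6^(1/3)/(sqrt(318) + 18)^(1/3) + (sqrt(318) + 18)^(1/3))/12)*sin(2^(1/3)*3^(1/6)*x*(-3^(2/3)*(sqrt(318) + 18)^(1/3) + 3*2^(1/3)/(sqrt(318) + 18)^(1/3))/12) + C3*exp(-6^(1/3)*x*(6^(1/3)/(sqrt(318) + 18)^(1/3) + (sqrt(318) + 18)^(1/3))/12)*cos(2^(1/3)*3^(1/6)*x*(-3^(2/3)*(sqrt(318) + 18)^(1/3) + 3*2^(1/3)/(sqrt(318) + 18)^(1/3))/12) + C4*exp(6^(1/3)*x*(6^(1/3)/(sqrt(318) + 18)^(1/3) + (sqrt(318) + 18)^(1/3))/6)


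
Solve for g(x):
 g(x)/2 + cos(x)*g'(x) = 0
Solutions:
 g(x) = C1*(sin(x) - 1)^(1/4)/(sin(x) + 1)^(1/4)


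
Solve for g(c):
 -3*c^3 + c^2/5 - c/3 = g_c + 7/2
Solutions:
 g(c) = C1 - 3*c^4/4 + c^3/15 - c^2/6 - 7*c/2


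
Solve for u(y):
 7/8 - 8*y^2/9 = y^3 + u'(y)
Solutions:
 u(y) = C1 - y^4/4 - 8*y^3/27 + 7*y/8


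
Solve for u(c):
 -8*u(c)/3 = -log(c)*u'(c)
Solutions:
 u(c) = C1*exp(8*li(c)/3)


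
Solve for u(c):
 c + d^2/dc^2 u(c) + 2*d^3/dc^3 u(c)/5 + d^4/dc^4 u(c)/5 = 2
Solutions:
 u(c) = C1 + C2*c - c^3/6 + 6*c^2/5 + (C3*sin(2*c) + C4*cos(2*c))*exp(-c)


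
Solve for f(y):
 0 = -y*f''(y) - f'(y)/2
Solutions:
 f(y) = C1 + C2*sqrt(y)


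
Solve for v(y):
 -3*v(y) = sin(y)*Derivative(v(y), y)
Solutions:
 v(y) = C1*(cos(y) + 1)^(3/2)/(cos(y) - 1)^(3/2)


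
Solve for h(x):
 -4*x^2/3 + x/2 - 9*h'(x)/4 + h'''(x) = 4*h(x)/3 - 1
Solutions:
 h(x) = C1*exp(-3^(1/3)*x*(9/(sqrt(13) + 16)^(1/3) + 3^(1/3)*(sqrt(13) + 16)^(1/3))/12)*sin(3^(1/6)*x*(-(sqrt(13) + 16)^(1/3) + 3*3^(2/3)/(sqrt(13) + 16)^(1/3))/4) + C2*exp(-3^(1/3)*x*(9/(sqrt(13) + 16)^(1/3) + 3^(1/3)*(sqrt(13) + 16)^(1/3))/12)*cos(3^(1/6)*x*(-(sqrt(13) + 16)^(1/3) + 3*3^(2/3)/(sqrt(13) + 16)^(1/3))/4) + C3*exp(3^(1/3)*x*(9/(sqrt(13) + 16)^(1/3) + 3^(1/3)*(sqrt(13) + 16)^(1/3))/6) - x^2 + 15*x/4 - 357/64


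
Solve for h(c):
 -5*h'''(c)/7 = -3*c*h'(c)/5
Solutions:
 h(c) = C1 + Integral(C2*airyai(105^(1/3)*c/5) + C3*airybi(105^(1/3)*c/5), c)


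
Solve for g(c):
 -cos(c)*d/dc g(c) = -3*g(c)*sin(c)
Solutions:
 g(c) = C1/cos(c)^3


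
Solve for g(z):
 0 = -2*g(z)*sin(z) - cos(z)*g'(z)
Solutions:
 g(z) = C1*cos(z)^2


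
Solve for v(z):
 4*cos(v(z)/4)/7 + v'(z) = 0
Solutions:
 4*z/7 - 2*log(sin(v(z)/4) - 1) + 2*log(sin(v(z)/4) + 1) = C1


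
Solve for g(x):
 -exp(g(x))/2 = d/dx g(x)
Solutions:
 g(x) = log(1/(C1 + x)) + log(2)


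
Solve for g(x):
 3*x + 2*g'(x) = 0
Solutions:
 g(x) = C1 - 3*x^2/4


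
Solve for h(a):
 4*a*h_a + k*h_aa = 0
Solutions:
 h(a) = C1 + C2*sqrt(k)*erf(sqrt(2)*a*sqrt(1/k))


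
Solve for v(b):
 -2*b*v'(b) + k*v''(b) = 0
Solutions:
 v(b) = C1 + C2*erf(b*sqrt(-1/k))/sqrt(-1/k)


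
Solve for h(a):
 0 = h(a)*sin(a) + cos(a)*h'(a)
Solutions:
 h(a) = C1*cos(a)


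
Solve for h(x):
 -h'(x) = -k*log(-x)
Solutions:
 h(x) = C1 + k*x*log(-x) - k*x


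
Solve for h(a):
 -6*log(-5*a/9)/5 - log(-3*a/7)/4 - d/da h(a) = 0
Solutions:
 h(a) = C1 - 29*a*log(-a)/20 + a*(-24*log(5) + 5*log(7) + 29 + 43*log(3))/20


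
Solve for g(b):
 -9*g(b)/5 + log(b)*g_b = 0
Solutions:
 g(b) = C1*exp(9*li(b)/5)


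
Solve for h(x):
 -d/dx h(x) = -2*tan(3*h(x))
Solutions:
 h(x) = -asin(C1*exp(6*x))/3 + pi/3
 h(x) = asin(C1*exp(6*x))/3


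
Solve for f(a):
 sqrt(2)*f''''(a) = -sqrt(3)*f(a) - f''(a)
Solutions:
 f(a) = (C1*sin(2^(7/8)*3^(1/8)*a*cos(atan(sqrt(-1 + 4*sqrt(6)))/2)/2) + C2*cos(2^(7/8)*3^(1/8)*a*cos(atan(sqrt(-1 + 4*sqrt(6)))/2)/2))*exp(-2^(7/8)*3^(1/8)*a*sin(atan(sqrt(-1 + 4*sqrt(6)))/2)/2) + (C3*sin(2^(7/8)*3^(1/8)*a*cos(atan(sqrt(-1 + 4*sqrt(6)))/2)/2) + C4*cos(2^(7/8)*3^(1/8)*a*cos(atan(sqrt(-1 + 4*sqrt(6)))/2)/2))*exp(2^(7/8)*3^(1/8)*a*sin(atan(sqrt(-1 + 4*sqrt(6)))/2)/2)


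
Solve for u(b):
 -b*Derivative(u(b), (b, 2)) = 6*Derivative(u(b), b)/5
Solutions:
 u(b) = C1 + C2/b^(1/5)


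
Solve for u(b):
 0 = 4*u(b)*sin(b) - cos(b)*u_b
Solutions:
 u(b) = C1/cos(b)^4


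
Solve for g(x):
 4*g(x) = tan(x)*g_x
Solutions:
 g(x) = C1*sin(x)^4


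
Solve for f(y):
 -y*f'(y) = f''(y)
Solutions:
 f(y) = C1 + C2*erf(sqrt(2)*y/2)


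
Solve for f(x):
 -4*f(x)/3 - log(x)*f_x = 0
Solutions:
 f(x) = C1*exp(-4*li(x)/3)


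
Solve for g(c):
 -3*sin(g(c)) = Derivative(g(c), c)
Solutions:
 g(c) = -acos((-C1 - exp(6*c))/(C1 - exp(6*c))) + 2*pi
 g(c) = acos((-C1 - exp(6*c))/(C1 - exp(6*c)))


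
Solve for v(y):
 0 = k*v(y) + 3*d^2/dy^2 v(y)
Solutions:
 v(y) = C1*exp(-sqrt(3)*y*sqrt(-k)/3) + C2*exp(sqrt(3)*y*sqrt(-k)/3)


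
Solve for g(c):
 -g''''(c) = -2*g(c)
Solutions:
 g(c) = C1*exp(-2^(1/4)*c) + C2*exp(2^(1/4)*c) + C3*sin(2^(1/4)*c) + C4*cos(2^(1/4)*c)


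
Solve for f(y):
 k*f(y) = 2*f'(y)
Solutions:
 f(y) = C1*exp(k*y/2)


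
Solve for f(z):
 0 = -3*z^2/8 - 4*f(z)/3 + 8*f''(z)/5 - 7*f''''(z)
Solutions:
 f(z) = -9*z^2/32 + (C1*sin(sqrt(2)*21^(3/4)*z*sin(atan(sqrt(489)/6)/2)/21) + C2*cos(sqrt(2)*21^(3/4)*z*sin(atan(sqrt(489)/6)/2)/21))*exp(-sqrt(2)*21^(3/4)*z*cos(atan(sqrt(489)/6)/2)/21) + (C3*sin(sqrt(2)*21^(3/4)*z*sin(atan(sqrt(489)/6)/2)/21) + C4*cos(sqrt(2)*21^(3/4)*z*sin(atan(sqrt(489)/6)/2)/21))*exp(sqrt(2)*21^(3/4)*z*cos(atan(sqrt(489)/6)/2)/21) - 27/40


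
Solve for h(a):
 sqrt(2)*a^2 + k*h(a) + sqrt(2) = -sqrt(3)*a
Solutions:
 h(a) = (-sqrt(2)*a^2 - sqrt(3)*a - sqrt(2))/k


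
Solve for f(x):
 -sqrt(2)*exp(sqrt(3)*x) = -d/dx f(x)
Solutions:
 f(x) = C1 + sqrt(6)*exp(sqrt(3)*x)/3


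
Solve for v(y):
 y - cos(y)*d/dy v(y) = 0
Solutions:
 v(y) = C1 + Integral(y/cos(y), y)


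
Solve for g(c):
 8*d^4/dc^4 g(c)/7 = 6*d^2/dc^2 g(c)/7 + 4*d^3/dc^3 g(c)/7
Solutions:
 g(c) = C1 + C2*c + C3*exp(c*(1 - sqrt(13))/4) + C4*exp(c*(1 + sqrt(13))/4)


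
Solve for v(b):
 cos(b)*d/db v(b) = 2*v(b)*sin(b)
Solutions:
 v(b) = C1/cos(b)^2


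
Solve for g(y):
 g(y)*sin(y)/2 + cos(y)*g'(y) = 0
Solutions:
 g(y) = C1*sqrt(cos(y))


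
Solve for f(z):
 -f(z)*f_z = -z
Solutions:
 f(z) = -sqrt(C1 + z^2)
 f(z) = sqrt(C1 + z^2)


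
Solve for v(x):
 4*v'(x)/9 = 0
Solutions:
 v(x) = C1


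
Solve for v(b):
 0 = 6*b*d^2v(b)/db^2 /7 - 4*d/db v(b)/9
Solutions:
 v(b) = C1 + C2*b^(41/27)


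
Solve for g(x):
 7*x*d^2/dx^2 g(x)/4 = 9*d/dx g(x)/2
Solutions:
 g(x) = C1 + C2*x^(25/7)


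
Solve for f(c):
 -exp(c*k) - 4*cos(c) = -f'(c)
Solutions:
 f(c) = C1 + 4*sin(c) + exp(c*k)/k


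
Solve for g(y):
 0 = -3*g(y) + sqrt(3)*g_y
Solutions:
 g(y) = C1*exp(sqrt(3)*y)


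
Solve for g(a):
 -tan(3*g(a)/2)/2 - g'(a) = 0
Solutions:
 g(a) = -2*asin(C1*exp(-3*a/4))/3 + 2*pi/3
 g(a) = 2*asin(C1*exp(-3*a/4))/3


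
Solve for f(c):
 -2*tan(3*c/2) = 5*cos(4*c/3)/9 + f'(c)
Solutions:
 f(c) = C1 + 4*log(cos(3*c/2))/3 - 5*sin(4*c/3)/12


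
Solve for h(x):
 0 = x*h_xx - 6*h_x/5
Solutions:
 h(x) = C1 + C2*x^(11/5)


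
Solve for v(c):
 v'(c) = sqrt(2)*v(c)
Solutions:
 v(c) = C1*exp(sqrt(2)*c)


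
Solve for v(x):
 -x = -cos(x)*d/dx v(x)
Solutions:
 v(x) = C1 + Integral(x/cos(x), x)


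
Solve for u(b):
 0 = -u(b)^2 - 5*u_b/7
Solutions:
 u(b) = 5/(C1 + 7*b)


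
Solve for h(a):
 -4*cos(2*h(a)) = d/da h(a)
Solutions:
 h(a) = -asin((C1 + exp(16*a))/(C1 - exp(16*a)))/2 + pi/2
 h(a) = asin((C1 + exp(16*a))/(C1 - exp(16*a)))/2


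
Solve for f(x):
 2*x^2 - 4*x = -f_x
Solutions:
 f(x) = C1 - 2*x^3/3 + 2*x^2


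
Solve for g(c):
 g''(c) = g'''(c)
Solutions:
 g(c) = C1 + C2*c + C3*exp(c)


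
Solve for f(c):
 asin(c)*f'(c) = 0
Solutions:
 f(c) = C1


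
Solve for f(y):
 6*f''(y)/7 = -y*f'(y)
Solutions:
 f(y) = C1 + C2*erf(sqrt(21)*y/6)


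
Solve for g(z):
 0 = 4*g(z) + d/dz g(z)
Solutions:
 g(z) = C1*exp(-4*z)


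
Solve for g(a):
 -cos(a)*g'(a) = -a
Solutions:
 g(a) = C1 + Integral(a/cos(a), a)


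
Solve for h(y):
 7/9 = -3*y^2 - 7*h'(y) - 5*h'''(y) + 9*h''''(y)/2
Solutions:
 h(y) = C1 + C2*exp(y*(-(27*sqrt(363489) + 16309)^(1/3) - 100/(27*sqrt(363489) + 16309)^(1/3) + 20)/54)*sin(sqrt(3)*y*(-(27*sqrt(363489) + 16309)^(1/3) + 100/(27*sqrt(363489) + 16309)^(1/3))/54) + C3*exp(y*(-(27*sqrt(363489) + 16309)^(1/3) - 100/(27*sqrt(363489) + 16309)^(1/3) + 20)/54)*cos(sqrt(3)*y*(-(27*sqrt(363489) + 16309)^(1/3) + 100/(27*sqrt(363489) + 16309)^(1/3))/54) + C4*exp(y*(100/(27*sqrt(363489) + 16309)^(1/3) + 10 + (27*sqrt(363489) + 16309)^(1/3))/27) - y^3/7 + 221*y/441


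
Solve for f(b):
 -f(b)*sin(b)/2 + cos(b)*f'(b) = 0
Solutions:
 f(b) = C1/sqrt(cos(b))


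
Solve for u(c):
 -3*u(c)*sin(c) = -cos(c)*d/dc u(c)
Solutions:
 u(c) = C1/cos(c)^3


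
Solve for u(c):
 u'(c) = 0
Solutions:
 u(c) = C1


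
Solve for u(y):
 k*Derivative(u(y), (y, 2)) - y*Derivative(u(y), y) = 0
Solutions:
 u(y) = C1 + C2*erf(sqrt(2)*y*sqrt(-1/k)/2)/sqrt(-1/k)


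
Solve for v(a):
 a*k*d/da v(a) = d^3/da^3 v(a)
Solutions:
 v(a) = C1 + Integral(C2*airyai(a*k^(1/3)) + C3*airybi(a*k^(1/3)), a)


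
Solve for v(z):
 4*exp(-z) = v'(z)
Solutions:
 v(z) = C1 - 4*exp(-z)


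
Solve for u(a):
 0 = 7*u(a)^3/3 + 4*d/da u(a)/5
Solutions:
 u(a) = -sqrt(6)*sqrt(-1/(C1 - 35*a))
 u(a) = sqrt(6)*sqrt(-1/(C1 - 35*a))


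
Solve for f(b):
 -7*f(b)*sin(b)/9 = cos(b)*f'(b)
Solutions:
 f(b) = C1*cos(b)^(7/9)


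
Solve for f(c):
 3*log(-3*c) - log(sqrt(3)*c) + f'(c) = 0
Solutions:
 f(c) = C1 - 2*c*log(c) + c*(-5*log(3)/2 + 2 - 3*I*pi)


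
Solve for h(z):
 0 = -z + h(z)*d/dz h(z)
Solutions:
 h(z) = -sqrt(C1 + z^2)
 h(z) = sqrt(C1 + z^2)


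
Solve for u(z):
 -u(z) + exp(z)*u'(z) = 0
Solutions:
 u(z) = C1*exp(-exp(-z))


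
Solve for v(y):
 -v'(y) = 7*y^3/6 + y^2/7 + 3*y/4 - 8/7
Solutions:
 v(y) = C1 - 7*y^4/24 - y^3/21 - 3*y^2/8 + 8*y/7


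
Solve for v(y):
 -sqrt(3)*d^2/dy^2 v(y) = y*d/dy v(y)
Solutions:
 v(y) = C1 + C2*erf(sqrt(2)*3^(3/4)*y/6)


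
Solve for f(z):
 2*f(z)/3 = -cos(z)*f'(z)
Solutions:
 f(z) = C1*(sin(z) - 1)^(1/3)/(sin(z) + 1)^(1/3)


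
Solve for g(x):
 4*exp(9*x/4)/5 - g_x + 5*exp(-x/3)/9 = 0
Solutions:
 g(x) = C1 + 16*exp(9*x/4)/45 - 5*exp(-x/3)/3


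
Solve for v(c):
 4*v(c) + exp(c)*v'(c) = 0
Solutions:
 v(c) = C1*exp(4*exp(-c))


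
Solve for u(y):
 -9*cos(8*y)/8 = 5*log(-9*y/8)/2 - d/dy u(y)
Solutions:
 u(y) = C1 + 5*y*log(-y)/2 - 15*y*log(2)/2 - 5*y/2 + 5*y*log(3) + 9*sin(8*y)/64


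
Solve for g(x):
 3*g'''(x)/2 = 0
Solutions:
 g(x) = C1 + C2*x + C3*x^2


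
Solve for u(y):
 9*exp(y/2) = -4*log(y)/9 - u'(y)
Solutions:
 u(y) = C1 - 4*y*log(y)/9 + 4*y/9 - 18*exp(y/2)


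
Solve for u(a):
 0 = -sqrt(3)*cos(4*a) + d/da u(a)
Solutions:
 u(a) = C1 + sqrt(3)*sin(4*a)/4


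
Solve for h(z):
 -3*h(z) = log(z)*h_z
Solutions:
 h(z) = C1*exp(-3*li(z))


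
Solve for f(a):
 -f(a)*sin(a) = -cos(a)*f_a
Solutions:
 f(a) = C1/cos(a)


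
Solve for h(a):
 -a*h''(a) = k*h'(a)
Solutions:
 h(a) = C1 + a^(1 - re(k))*(C2*sin(log(a)*Abs(im(k))) + C3*cos(log(a)*im(k)))


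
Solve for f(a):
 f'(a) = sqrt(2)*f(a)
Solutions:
 f(a) = C1*exp(sqrt(2)*a)


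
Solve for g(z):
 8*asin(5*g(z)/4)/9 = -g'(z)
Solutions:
 Integral(1/asin(5*_y/4), (_y, g(z))) = C1 - 8*z/9


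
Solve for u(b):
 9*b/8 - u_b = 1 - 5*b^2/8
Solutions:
 u(b) = C1 + 5*b^3/24 + 9*b^2/16 - b


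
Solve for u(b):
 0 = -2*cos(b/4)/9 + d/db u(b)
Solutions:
 u(b) = C1 + 8*sin(b/4)/9


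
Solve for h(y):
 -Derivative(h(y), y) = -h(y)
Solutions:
 h(y) = C1*exp(y)


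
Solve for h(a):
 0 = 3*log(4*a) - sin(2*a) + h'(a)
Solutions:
 h(a) = C1 - 3*a*log(a) - 6*a*log(2) + 3*a - cos(2*a)/2


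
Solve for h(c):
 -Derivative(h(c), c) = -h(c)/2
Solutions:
 h(c) = C1*exp(c/2)


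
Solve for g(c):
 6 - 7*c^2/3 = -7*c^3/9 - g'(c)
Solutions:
 g(c) = C1 - 7*c^4/36 + 7*c^3/9 - 6*c


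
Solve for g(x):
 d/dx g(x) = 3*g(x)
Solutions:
 g(x) = C1*exp(3*x)


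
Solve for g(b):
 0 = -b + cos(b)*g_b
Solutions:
 g(b) = C1 + Integral(b/cos(b), b)


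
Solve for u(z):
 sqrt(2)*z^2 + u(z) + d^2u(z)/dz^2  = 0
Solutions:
 u(z) = C1*sin(z) + C2*cos(z) - sqrt(2)*z^2 + 2*sqrt(2)


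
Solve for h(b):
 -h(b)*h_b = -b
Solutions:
 h(b) = -sqrt(C1 + b^2)
 h(b) = sqrt(C1 + b^2)


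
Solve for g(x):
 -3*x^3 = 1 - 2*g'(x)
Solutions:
 g(x) = C1 + 3*x^4/8 + x/2


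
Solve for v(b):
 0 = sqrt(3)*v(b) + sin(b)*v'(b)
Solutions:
 v(b) = C1*(cos(b) + 1)^(sqrt(3)/2)/(cos(b) - 1)^(sqrt(3)/2)


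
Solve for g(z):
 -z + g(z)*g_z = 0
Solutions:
 g(z) = -sqrt(C1 + z^2)
 g(z) = sqrt(C1 + z^2)


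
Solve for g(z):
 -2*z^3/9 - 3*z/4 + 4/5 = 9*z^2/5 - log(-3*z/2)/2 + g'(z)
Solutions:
 g(z) = C1 - z^4/18 - 3*z^3/5 - 3*z^2/8 + z*log(-z)/2 + z*(-5*log(2) + 3 + 5*log(3))/10


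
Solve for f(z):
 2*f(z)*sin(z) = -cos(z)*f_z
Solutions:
 f(z) = C1*cos(z)^2


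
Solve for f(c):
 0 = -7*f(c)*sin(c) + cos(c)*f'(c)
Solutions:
 f(c) = C1/cos(c)^7


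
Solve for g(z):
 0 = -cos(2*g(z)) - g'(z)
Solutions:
 g(z) = -asin((C1 + exp(4*z))/(C1 - exp(4*z)))/2 + pi/2
 g(z) = asin((C1 + exp(4*z))/(C1 - exp(4*z)))/2


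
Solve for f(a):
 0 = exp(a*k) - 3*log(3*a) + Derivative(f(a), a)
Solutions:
 f(a) = C1 + 3*a*log(a) + 3*a*(-1 + log(3)) + Piecewise((-exp(a*k)/k, Ne(k, 0)), (-a, True))


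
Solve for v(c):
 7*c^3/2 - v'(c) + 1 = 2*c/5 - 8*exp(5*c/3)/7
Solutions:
 v(c) = C1 + 7*c^4/8 - c^2/5 + c + 24*exp(5*c/3)/35


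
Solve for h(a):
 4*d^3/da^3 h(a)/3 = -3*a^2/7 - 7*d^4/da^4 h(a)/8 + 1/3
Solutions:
 h(a) = C1 + C2*a + C3*a^2 + C4*exp(-32*a/21) - 3*a^5/560 + 9*a^4/512 - 55*a^3/12288


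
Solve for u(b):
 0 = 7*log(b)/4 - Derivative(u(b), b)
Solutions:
 u(b) = C1 + 7*b*log(b)/4 - 7*b/4


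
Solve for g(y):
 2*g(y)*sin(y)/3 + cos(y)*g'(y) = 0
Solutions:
 g(y) = C1*cos(y)^(2/3)


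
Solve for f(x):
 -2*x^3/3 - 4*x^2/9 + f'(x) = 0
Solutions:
 f(x) = C1 + x^4/6 + 4*x^3/27


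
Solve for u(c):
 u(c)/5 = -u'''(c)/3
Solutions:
 u(c) = C3*exp(-3^(1/3)*5^(2/3)*c/5) + (C1*sin(3^(5/6)*5^(2/3)*c/10) + C2*cos(3^(5/6)*5^(2/3)*c/10))*exp(3^(1/3)*5^(2/3)*c/10)


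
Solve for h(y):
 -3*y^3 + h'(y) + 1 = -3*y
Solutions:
 h(y) = C1 + 3*y^4/4 - 3*y^2/2 - y


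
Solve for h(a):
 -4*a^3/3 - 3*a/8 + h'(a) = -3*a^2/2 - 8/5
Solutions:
 h(a) = C1 + a^4/3 - a^3/2 + 3*a^2/16 - 8*a/5


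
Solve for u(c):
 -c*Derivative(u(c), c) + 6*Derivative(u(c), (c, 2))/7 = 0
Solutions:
 u(c) = C1 + C2*erfi(sqrt(21)*c/6)


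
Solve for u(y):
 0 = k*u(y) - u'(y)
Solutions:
 u(y) = C1*exp(k*y)


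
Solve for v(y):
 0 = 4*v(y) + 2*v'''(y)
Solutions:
 v(y) = C3*exp(-2^(1/3)*y) + (C1*sin(2^(1/3)*sqrt(3)*y/2) + C2*cos(2^(1/3)*sqrt(3)*y/2))*exp(2^(1/3)*y/2)


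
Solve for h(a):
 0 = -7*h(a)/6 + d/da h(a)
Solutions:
 h(a) = C1*exp(7*a/6)


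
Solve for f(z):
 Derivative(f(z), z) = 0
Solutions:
 f(z) = C1


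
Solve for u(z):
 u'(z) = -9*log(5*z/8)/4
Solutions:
 u(z) = C1 - 9*z*log(z)/4 - 9*z*log(5)/4 + 9*z/4 + 27*z*log(2)/4


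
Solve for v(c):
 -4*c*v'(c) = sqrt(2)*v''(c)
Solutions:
 v(c) = C1 + C2*erf(2^(1/4)*c)


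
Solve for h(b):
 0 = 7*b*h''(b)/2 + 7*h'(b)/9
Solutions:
 h(b) = C1 + C2*b^(7/9)


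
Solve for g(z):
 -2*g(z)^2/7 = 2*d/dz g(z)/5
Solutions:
 g(z) = 7/(C1 + 5*z)


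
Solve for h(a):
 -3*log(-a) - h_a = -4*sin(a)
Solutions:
 h(a) = C1 - 3*a*log(-a) + 3*a - 4*cos(a)


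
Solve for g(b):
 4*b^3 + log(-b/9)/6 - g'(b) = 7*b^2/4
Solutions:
 g(b) = C1 + b^4 - 7*b^3/12 + b*log(-b)/6 + b*(-2*log(3) - 1)/6


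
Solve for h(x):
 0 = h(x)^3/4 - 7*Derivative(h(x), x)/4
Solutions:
 h(x) = -sqrt(14)*sqrt(-1/(C1 + x))/2
 h(x) = sqrt(14)*sqrt(-1/(C1 + x))/2


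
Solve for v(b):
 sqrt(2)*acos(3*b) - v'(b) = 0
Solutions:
 v(b) = C1 + sqrt(2)*(b*acos(3*b) - sqrt(1 - 9*b^2)/3)


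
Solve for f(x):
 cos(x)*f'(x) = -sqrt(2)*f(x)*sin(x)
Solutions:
 f(x) = C1*cos(x)^(sqrt(2))


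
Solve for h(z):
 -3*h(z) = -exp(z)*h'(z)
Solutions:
 h(z) = C1*exp(-3*exp(-z))


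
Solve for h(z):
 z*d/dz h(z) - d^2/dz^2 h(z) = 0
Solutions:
 h(z) = C1 + C2*erfi(sqrt(2)*z/2)


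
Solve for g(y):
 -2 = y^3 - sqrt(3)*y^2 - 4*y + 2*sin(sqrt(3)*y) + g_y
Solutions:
 g(y) = C1 - y^4/4 + sqrt(3)*y^3/3 + 2*y^2 - 2*y + 2*sqrt(3)*cos(sqrt(3)*y)/3


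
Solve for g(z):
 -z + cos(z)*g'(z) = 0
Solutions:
 g(z) = C1 + Integral(z/cos(z), z)


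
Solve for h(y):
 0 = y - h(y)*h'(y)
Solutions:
 h(y) = -sqrt(C1 + y^2)
 h(y) = sqrt(C1 + y^2)


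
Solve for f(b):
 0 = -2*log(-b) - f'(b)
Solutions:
 f(b) = C1 - 2*b*log(-b) + 2*b


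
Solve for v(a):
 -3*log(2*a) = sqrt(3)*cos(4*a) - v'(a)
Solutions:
 v(a) = C1 + 3*a*log(a) - 3*a + 3*a*log(2) + sqrt(3)*sin(4*a)/4


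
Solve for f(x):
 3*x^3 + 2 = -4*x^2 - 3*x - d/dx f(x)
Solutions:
 f(x) = C1 - 3*x^4/4 - 4*x^3/3 - 3*x^2/2 - 2*x


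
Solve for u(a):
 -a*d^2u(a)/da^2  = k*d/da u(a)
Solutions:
 u(a) = C1 + a^(1 - re(k))*(C2*sin(log(a)*Abs(im(k))) + C3*cos(log(a)*im(k)))


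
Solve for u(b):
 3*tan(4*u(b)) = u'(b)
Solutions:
 u(b) = -asin(C1*exp(12*b))/4 + pi/4
 u(b) = asin(C1*exp(12*b))/4


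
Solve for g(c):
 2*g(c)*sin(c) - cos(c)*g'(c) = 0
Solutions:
 g(c) = C1/cos(c)^2


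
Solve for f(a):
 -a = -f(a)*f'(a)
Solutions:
 f(a) = -sqrt(C1 + a^2)
 f(a) = sqrt(C1 + a^2)


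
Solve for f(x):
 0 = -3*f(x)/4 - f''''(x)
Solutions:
 f(x) = (C1*sin(3^(1/4)*x/2) + C2*cos(3^(1/4)*x/2))*exp(-3^(1/4)*x/2) + (C3*sin(3^(1/4)*x/2) + C4*cos(3^(1/4)*x/2))*exp(3^(1/4)*x/2)


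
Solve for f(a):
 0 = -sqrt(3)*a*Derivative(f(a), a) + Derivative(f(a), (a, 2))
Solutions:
 f(a) = C1 + C2*erfi(sqrt(2)*3^(1/4)*a/2)


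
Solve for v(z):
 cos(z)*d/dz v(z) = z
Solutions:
 v(z) = C1 + Integral(z/cos(z), z)


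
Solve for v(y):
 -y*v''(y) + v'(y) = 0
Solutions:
 v(y) = C1 + C2*y^2


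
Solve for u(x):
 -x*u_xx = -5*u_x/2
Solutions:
 u(x) = C1 + C2*x^(7/2)


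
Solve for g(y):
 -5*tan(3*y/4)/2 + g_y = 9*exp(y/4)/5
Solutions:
 g(y) = C1 + 36*exp(y/4)/5 - 10*log(cos(3*y/4))/3


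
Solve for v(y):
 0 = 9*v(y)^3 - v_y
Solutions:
 v(y) = -sqrt(2)*sqrt(-1/(C1 + 9*y))/2
 v(y) = sqrt(2)*sqrt(-1/(C1 + 9*y))/2


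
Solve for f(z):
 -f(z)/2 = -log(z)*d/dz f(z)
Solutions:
 f(z) = C1*exp(li(z)/2)


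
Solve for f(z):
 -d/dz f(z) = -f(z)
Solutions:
 f(z) = C1*exp(z)


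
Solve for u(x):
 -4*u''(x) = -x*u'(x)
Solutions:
 u(x) = C1 + C2*erfi(sqrt(2)*x/4)


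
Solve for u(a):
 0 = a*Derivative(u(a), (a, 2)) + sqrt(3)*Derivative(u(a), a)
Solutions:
 u(a) = C1 + C2*a^(1 - sqrt(3))


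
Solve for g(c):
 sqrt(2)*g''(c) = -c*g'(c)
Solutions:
 g(c) = C1 + C2*erf(2^(1/4)*c/2)


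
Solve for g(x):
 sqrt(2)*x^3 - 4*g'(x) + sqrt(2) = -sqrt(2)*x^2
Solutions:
 g(x) = C1 + sqrt(2)*x^4/16 + sqrt(2)*x^3/12 + sqrt(2)*x/4


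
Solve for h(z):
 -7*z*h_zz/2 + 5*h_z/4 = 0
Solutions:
 h(z) = C1 + C2*z^(19/14)


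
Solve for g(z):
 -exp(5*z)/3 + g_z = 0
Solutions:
 g(z) = C1 + exp(5*z)/15


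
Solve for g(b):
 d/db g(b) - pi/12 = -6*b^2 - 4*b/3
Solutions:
 g(b) = C1 - 2*b^3 - 2*b^2/3 + pi*b/12


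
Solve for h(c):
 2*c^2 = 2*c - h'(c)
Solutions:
 h(c) = C1 - 2*c^3/3 + c^2


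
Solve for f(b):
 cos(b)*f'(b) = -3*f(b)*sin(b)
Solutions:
 f(b) = C1*cos(b)^3


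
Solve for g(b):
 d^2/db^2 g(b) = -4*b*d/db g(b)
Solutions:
 g(b) = C1 + C2*erf(sqrt(2)*b)


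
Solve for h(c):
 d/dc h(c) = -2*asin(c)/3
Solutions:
 h(c) = C1 - 2*c*asin(c)/3 - 2*sqrt(1 - c^2)/3


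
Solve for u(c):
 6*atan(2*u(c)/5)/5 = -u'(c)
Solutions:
 Integral(1/atan(2*_y/5), (_y, u(c))) = C1 - 6*c/5


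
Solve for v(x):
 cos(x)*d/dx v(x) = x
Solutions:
 v(x) = C1 + Integral(x/cos(x), x)


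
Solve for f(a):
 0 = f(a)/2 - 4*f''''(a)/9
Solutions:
 f(a) = C1*exp(-2^(1/4)*sqrt(3)*a/2) + C2*exp(2^(1/4)*sqrt(3)*a/2) + C3*sin(2^(1/4)*sqrt(3)*a/2) + C4*cos(2^(1/4)*sqrt(3)*a/2)


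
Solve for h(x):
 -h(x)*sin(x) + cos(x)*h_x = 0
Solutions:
 h(x) = C1/cos(x)


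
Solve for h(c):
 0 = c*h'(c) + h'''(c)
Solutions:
 h(c) = C1 + Integral(C2*airyai(-c) + C3*airybi(-c), c)


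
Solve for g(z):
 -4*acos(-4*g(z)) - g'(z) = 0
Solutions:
 Integral(1/acos(-4*_y), (_y, g(z))) = C1 - 4*z


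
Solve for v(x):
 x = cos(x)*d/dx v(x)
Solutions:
 v(x) = C1 + Integral(x/cos(x), x)


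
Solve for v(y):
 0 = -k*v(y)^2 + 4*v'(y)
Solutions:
 v(y) = -4/(C1 + k*y)


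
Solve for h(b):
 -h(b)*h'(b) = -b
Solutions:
 h(b) = -sqrt(C1 + b^2)
 h(b) = sqrt(C1 + b^2)


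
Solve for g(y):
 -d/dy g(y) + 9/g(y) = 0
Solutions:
 g(y) = -sqrt(C1 + 18*y)
 g(y) = sqrt(C1 + 18*y)


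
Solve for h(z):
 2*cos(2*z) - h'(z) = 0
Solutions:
 h(z) = C1 + sin(2*z)


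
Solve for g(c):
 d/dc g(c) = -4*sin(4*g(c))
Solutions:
 g(c) = -acos((-C1 - exp(32*c))/(C1 - exp(32*c)))/4 + pi/2
 g(c) = acos((-C1 - exp(32*c))/(C1 - exp(32*c)))/4


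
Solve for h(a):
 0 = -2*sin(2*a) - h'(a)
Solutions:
 h(a) = C1 + cos(2*a)


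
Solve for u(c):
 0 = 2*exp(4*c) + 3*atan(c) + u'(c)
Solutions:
 u(c) = C1 - 3*c*atan(c) - exp(4*c)/2 + 3*log(c^2 + 1)/2


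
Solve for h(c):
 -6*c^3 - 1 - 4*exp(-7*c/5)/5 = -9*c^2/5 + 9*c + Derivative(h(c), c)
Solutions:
 h(c) = C1 - 3*c^4/2 + 3*c^3/5 - 9*c^2/2 - c + 4*exp(-7*c/5)/7


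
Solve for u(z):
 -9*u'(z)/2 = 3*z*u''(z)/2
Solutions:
 u(z) = C1 + C2/z^2


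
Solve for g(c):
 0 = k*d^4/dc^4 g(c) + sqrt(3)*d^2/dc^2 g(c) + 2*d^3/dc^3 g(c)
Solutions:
 g(c) = C1 + C2*c + C3*exp(c*(sqrt(-sqrt(3)*k + 1) - 1)/k) + C4*exp(-c*(sqrt(-sqrt(3)*k + 1) + 1)/k)


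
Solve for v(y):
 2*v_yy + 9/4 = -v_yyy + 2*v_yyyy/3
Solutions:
 v(y) = C1 + C2*y + C3*exp(y*(3 - sqrt(57))/4) + C4*exp(y*(3 + sqrt(57))/4) - 9*y^2/16


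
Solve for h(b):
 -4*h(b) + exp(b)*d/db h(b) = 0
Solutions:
 h(b) = C1*exp(-4*exp(-b))


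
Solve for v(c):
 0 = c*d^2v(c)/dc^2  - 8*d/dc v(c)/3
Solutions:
 v(c) = C1 + C2*c^(11/3)


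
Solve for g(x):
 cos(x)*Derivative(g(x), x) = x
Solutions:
 g(x) = C1 + Integral(x/cos(x), x)


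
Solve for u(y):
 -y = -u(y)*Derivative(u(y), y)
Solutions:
 u(y) = -sqrt(C1 + y^2)
 u(y) = sqrt(C1 + y^2)


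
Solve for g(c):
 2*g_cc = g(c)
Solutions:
 g(c) = C1*exp(-sqrt(2)*c/2) + C2*exp(sqrt(2)*c/2)


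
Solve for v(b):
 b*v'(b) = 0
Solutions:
 v(b) = C1


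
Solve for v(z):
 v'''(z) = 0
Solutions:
 v(z) = C1 + C2*z + C3*z^2


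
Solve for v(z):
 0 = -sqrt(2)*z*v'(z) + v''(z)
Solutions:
 v(z) = C1 + C2*erfi(2^(3/4)*z/2)


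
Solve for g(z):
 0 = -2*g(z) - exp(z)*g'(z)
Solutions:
 g(z) = C1*exp(2*exp(-z))


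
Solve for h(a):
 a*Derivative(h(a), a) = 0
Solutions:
 h(a) = C1


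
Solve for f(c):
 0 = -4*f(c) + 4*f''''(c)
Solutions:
 f(c) = C1*exp(-c) + C2*exp(c) + C3*sin(c) + C4*cos(c)


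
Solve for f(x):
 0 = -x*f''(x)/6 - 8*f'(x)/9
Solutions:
 f(x) = C1 + C2/x^(13/3)


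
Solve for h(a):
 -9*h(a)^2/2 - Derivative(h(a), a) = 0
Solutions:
 h(a) = 2/(C1 + 9*a)


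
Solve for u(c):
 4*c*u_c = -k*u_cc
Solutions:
 u(c) = C1 + C2*sqrt(k)*erf(sqrt(2)*c*sqrt(1/k))


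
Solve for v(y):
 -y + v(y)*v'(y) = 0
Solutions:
 v(y) = -sqrt(C1 + y^2)
 v(y) = sqrt(C1 + y^2)


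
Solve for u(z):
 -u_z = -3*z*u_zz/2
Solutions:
 u(z) = C1 + C2*z^(5/3)


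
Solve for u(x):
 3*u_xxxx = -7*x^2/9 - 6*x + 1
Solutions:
 u(x) = C1 + C2*x + C3*x^2 + C4*x^3 - 7*x^6/9720 - x^5/60 + x^4/72


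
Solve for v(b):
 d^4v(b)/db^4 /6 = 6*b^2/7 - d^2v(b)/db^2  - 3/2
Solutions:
 v(b) = C1 + C2*b + C3*sin(sqrt(6)*b) + C4*cos(sqrt(6)*b) + b^4/14 - 25*b^2/28


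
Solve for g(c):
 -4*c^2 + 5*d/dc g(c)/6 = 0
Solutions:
 g(c) = C1 + 8*c^3/5


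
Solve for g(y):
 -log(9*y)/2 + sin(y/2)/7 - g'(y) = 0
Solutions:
 g(y) = C1 - y*log(y)/2 - y*log(3) + y/2 - 2*cos(y/2)/7


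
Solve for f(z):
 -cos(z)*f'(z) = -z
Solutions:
 f(z) = C1 + Integral(z/cos(z), z)


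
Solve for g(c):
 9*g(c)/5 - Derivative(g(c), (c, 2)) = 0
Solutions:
 g(c) = C1*exp(-3*sqrt(5)*c/5) + C2*exp(3*sqrt(5)*c/5)


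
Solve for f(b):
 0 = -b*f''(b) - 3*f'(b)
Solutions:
 f(b) = C1 + C2/b^2


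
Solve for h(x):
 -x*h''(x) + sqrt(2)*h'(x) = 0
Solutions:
 h(x) = C1 + C2*x^(1 + sqrt(2))


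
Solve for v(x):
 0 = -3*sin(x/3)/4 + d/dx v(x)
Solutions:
 v(x) = C1 - 9*cos(x/3)/4


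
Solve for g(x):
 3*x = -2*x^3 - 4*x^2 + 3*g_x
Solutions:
 g(x) = C1 + x^4/6 + 4*x^3/9 + x^2/2


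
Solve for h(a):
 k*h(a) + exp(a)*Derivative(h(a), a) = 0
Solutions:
 h(a) = C1*exp(k*exp(-a))


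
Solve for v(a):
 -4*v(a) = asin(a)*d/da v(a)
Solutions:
 v(a) = C1*exp(-4*Integral(1/asin(a), a))


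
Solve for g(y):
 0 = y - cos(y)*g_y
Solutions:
 g(y) = C1 + Integral(y/cos(y), y)


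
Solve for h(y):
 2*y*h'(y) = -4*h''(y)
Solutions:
 h(y) = C1 + C2*erf(y/2)


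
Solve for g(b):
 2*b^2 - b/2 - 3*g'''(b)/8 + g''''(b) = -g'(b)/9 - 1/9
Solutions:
 g(b) = C1 + C2*exp(b*(3*3^(2/3)/(16*sqrt(238) + 247)^(1/3) + 6 + 3^(1/3)*(16*sqrt(238) + 247)^(1/3))/48)*sin(3^(1/6)*b*(-3^(2/3)*(16*sqrt(238) + 247)^(1/3) + 9/(16*sqrt(238) + 247)^(1/3))/48) + C3*exp(b*(3*3^(2/3)/(16*sqrt(238) + 247)^(1/3) + 6 + 3^(1/3)*(16*sqrt(238) + 247)^(1/3))/48)*cos(3^(1/6)*b*(-3^(2/3)*(16*sqrt(238) + 247)^(1/3) + 9/(16*sqrt(238) + 247)^(1/3))/48) + C4*exp(b*(-3^(1/3)*(16*sqrt(238) + 247)^(1/3) - 3*3^(2/3)/(16*sqrt(238) + 247)^(1/3) + 3)/24) - 6*b^3 + 9*b^2/4 - 245*b/2


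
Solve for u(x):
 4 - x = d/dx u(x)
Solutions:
 u(x) = C1 - x^2/2 + 4*x


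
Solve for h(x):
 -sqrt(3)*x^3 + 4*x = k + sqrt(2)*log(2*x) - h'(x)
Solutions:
 h(x) = C1 + k*x + sqrt(3)*x^4/4 - 2*x^2 + sqrt(2)*x*log(x) - sqrt(2)*x + sqrt(2)*x*log(2)


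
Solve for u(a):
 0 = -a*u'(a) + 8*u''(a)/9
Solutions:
 u(a) = C1 + C2*erfi(3*a/4)


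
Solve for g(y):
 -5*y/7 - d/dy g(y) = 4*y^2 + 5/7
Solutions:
 g(y) = C1 - 4*y^3/3 - 5*y^2/14 - 5*y/7


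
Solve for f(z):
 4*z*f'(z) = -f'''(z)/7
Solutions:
 f(z) = C1 + Integral(C2*airyai(-28^(1/3)*z) + C3*airybi(-28^(1/3)*z), z)


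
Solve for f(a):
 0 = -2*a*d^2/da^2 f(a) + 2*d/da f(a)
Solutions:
 f(a) = C1 + C2*a^2


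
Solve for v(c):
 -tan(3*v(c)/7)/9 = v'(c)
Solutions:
 v(c) = -7*asin(C1*exp(-c/21))/3 + 7*pi/3
 v(c) = 7*asin(C1*exp(-c/21))/3


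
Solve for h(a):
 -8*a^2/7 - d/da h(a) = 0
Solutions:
 h(a) = C1 - 8*a^3/21


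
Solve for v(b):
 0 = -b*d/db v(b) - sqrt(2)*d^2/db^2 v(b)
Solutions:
 v(b) = C1 + C2*erf(2^(1/4)*b/2)


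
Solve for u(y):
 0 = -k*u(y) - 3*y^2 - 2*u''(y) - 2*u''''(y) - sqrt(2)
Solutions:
 u(y) = C1*exp(-sqrt(2)*y*sqrt(-sqrt(1 - 2*k) - 1)/2) + C2*exp(sqrt(2)*y*sqrt(-sqrt(1 - 2*k) - 1)/2) + C3*exp(-sqrt(2)*y*sqrt(sqrt(1 - 2*k) - 1)/2) + C4*exp(sqrt(2)*y*sqrt(sqrt(1 - 2*k) - 1)/2) - 3*y^2/k - sqrt(2)/k + 12/k^2


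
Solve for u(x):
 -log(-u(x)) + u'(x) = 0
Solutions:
 -li(-u(x)) = C1 + x


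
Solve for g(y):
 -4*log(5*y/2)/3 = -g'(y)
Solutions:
 g(y) = C1 + 4*y*log(y)/3 - 4*y/3 - 4*y*log(2)/3 + 4*y*log(5)/3


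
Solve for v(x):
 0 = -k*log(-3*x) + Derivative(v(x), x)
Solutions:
 v(x) = C1 + k*x*log(-x) + k*x*(-1 + log(3))


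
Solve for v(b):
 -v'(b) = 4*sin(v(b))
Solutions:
 v(b) = -acos((-C1 - exp(8*b))/(C1 - exp(8*b))) + 2*pi
 v(b) = acos((-C1 - exp(8*b))/(C1 - exp(8*b)))
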